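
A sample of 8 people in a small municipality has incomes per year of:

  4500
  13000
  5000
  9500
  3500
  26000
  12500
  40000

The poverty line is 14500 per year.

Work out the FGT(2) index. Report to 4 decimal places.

Below the line: 3500, 4500, 5000, 9500, 12500, 13000 (q = 6 of N = 8).
Normalized shortfalls: (14500−3500)/14500 = 0.7586; (14500−4500)/14500 = 0.6897; (14500−5000)/14500 = 0.6552; (14500−9500)/14500 = 0.3448; (14500−12500)/14500 = 0.1379; (14500−13000)/14500 = 0.1034.
Squared: 0.5755; 0.4756; 0.4293; 0.1189; 0.0190; 0.0107.
Sum = 1.629013; P₂ = 1.629013 / 8 = 0.2036.

0.2036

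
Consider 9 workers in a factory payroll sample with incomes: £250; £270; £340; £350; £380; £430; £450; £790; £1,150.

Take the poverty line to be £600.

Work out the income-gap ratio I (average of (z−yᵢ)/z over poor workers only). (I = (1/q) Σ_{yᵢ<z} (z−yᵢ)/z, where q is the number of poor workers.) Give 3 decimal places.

0.412

Below the line: £250, £270, £340, £350, £380, £430, £450 (q = 7 of N = 9).
Shortfall ratios (z−y)/z: 0.5833, 0.5500, 0.4333, 0.4167, 0.3667, 0.2833, 0.2500; sum = 2.883333.
The income-gap ratio divides by q (the poor only): 2.883333 / 7 = 0.412.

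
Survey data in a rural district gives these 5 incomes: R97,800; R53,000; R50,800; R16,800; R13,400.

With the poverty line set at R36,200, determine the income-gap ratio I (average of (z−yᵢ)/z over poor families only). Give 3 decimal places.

0.583

Below z: R13,400, R16,800 (q = 2 of N = 5).
Shortfall ratios (z−y)/z: 0.6298, 0.5359; sum = 1.165746.
The income-gap ratio divides by q (the poor only): 1.165746 / 2 = 0.583.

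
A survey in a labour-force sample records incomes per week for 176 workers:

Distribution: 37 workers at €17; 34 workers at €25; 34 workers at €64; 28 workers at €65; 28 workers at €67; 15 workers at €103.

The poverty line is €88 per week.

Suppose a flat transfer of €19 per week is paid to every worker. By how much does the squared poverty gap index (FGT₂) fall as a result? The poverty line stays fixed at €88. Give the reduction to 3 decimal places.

0.147

Before: below the line — 37×€17, 34×€25, 34×€64, 28×€65, 28×€67; squared poverty gap index (FGT₂) = 0.27016.
After the €19 transfer: below the line — 37×€36, 34×€44, 34×€83, 28×€84, 28×€86; squared poverty gap index (FGT₂) = 0.12274.
Reduction = 0.27016 − 0.12274 = 0.147.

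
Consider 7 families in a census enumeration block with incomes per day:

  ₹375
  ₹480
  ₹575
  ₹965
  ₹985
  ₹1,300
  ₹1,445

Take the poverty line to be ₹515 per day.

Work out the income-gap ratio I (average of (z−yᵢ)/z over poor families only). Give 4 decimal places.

Below z: ₹375, ₹480 (q = 2 of N = 7).
Relative gaps: 0.2718, 0.0680; sum = 0.339806.
The income-gap ratio divides by q (the poor only): 0.339806 / 2 = 0.1699.

0.1699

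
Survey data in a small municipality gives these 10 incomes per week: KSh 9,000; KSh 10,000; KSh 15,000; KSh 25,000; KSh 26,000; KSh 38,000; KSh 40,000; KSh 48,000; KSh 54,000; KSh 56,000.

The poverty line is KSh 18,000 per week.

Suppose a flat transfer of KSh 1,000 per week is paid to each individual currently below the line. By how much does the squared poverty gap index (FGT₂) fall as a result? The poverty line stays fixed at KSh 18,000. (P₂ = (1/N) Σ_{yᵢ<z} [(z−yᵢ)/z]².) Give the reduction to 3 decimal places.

Before: below the line — KSh 9,000, KSh 10,000, KSh 15,000; squared poverty gap index (FGT₂) = 0.04753.
After the KSh 1,000 transfer: below the line — KSh 10,000, KSh 11,000, KSh 16,000; squared poverty gap index (FGT₂) = 0.03611.
Reduction = 0.04753 − 0.03611 = 0.011.

0.011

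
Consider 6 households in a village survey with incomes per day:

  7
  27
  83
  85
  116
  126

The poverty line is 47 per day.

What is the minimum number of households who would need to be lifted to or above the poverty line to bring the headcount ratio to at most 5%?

2

2 of the 6 households are poor, so H = 2/6 = 0.333.
A headcount ratio of at most 5% allows at most ⌊0.05 × 6⌋ = 0 poor households.
So at least 2 − 0 = 2 must be lifted.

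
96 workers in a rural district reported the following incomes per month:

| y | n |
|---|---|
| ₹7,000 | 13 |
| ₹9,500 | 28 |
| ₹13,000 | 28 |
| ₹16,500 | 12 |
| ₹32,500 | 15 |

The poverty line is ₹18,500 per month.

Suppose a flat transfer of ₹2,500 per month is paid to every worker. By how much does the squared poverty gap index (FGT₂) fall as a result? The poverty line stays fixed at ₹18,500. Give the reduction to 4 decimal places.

0.0729

Before: below the line — 13×₹7,000, 28×₹9,500, 28×₹13,000, 12×₹16,500; squared poverty gap index (FGT₂) = 0.148595.
After the ₹2,500 transfer: below the line — 13×₹9,500, 28×₹12,000, 28×₹15,500; squared poverty gap index (FGT₂) = 0.075724.
Reduction = 0.148595 − 0.075724 = 0.0729.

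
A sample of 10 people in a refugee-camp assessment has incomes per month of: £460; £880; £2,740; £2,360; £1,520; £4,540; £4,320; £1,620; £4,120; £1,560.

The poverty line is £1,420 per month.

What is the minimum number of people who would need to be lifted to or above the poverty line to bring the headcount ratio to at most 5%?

Currently q = 2 of N = 10 are below the line (H = 0.200).
A headcount ratio of at most 5% allows at most ⌊0.05 × 10⌋ = 0 poor people.
So at least 2 − 0 = 2 must be lifted.

2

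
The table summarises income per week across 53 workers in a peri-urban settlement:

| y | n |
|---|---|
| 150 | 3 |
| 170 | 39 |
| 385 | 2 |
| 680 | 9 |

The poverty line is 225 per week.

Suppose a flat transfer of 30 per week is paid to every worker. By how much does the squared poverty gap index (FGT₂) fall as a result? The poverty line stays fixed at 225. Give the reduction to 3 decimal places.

0.039

Before: below the line — 3×150, 39×170; squared poverty gap index (FGT₂) = 0.05026.
After the 30 transfer: below the line — 3×180, 39×200; squared poverty gap index (FGT₂) = 0.01135.
Reduction = 0.05026 − 0.01135 = 0.039.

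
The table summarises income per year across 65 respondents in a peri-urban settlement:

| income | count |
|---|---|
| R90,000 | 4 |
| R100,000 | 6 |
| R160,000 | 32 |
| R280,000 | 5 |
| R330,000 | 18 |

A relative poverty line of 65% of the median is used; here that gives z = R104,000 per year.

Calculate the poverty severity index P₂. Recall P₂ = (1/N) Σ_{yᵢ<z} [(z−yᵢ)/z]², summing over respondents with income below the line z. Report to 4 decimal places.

Poor units: 4×R90,000, 6×R100,000 (q = 10 of N = 65).
Shortfall ratios: (104000−90000)/104000 = 0.1346 (×4); (104000−100000)/104000 = 0.0385 (×6).
Squared: 0.0181 (×4); 0.0015 (×6).
Sum = 0.081361; P₂ = 0.081361 / 65 = 0.0013.

0.0013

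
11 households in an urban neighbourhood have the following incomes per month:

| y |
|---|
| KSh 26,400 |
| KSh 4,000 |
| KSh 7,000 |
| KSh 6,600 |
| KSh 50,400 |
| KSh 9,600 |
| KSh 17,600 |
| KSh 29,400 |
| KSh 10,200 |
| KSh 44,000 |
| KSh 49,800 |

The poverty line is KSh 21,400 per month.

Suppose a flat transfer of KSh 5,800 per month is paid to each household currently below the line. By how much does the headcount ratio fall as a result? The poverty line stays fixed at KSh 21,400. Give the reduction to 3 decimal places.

Before: below the line — KSh 4,000, KSh 6,600, KSh 7,000, KSh 9,600, KSh 10,200, KSh 17,600; headcount ratio = 0.54545.
After the KSh 5,800 transfer: below the line — KSh 9,800, KSh 12,400, KSh 12,800, KSh 15,400, KSh 16,000; headcount ratio = 0.45455.
Reduction = 0.54545 − 0.45455 = 0.091.

0.091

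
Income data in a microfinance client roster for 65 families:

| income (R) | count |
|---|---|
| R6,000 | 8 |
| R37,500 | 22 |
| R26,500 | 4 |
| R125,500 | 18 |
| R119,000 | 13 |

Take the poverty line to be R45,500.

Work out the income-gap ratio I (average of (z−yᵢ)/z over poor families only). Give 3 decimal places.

0.367

Below z: 8×R6,000, 4×R26,500, 22×R37,500 (q = 34 of N = 65).
Relative gaps: 0.8681 (×8), 0.4176 (×4), 0.1758 (×22); sum = 12.483516.
The income-gap ratio divides by q (the poor only): 12.483516 / 34 = 0.367.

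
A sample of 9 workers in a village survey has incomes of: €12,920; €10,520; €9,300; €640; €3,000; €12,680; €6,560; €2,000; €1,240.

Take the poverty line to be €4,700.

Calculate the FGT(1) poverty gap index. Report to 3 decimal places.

0.282

Below z: €640, €1,240, €2,000, €3,000 (q = 4 of N = 9).
Gap ratios (z−y)/z: (4700−640)/4700 = 0.8638; (4700−1240)/4700 = 0.7362; (4700−2000)/4700 = 0.5745; (4700−3000)/4700 = 0.3617.
Sum of shortfalls = 2.536170; P₁ averages over all N: 2.536170 / 9 = 0.282.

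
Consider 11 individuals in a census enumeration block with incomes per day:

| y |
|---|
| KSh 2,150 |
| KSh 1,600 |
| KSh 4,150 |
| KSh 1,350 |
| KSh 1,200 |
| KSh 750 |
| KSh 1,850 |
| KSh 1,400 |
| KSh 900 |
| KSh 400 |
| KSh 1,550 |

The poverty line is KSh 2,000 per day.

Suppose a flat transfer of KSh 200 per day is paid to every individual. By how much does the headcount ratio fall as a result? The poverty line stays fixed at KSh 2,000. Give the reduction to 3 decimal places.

0.091

Before: below the line — KSh 400, KSh 750, KSh 900, KSh 1,200, KSh 1,350, KSh 1,400, KSh 1,550, KSh 1,600, KSh 1,850; headcount ratio = 0.81818.
After the KSh 200 transfer: below the line — KSh 600, KSh 950, KSh 1,100, KSh 1,400, KSh 1,550, KSh 1,600, KSh 1,750, KSh 1,800; headcount ratio = 0.72727.
Reduction = 0.81818 − 0.72727 = 0.091.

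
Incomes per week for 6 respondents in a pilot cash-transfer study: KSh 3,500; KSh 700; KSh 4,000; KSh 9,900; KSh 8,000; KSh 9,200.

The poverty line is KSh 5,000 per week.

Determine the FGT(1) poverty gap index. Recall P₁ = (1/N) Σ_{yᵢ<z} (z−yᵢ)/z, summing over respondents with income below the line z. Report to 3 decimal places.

Incomes under z: KSh 700, KSh 3,500, KSh 4,000 (q = 3 of N = 6).
Gap ratios (z−y)/z: (5000−700)/5000 = 0.8600; (5000−3500)/5000 = 0.3000; (5000−4000)/5000 = 0.2000.
Σ = 1.360000. Dividing by the full population N = 6 gives P₁ = 0.227.

0.227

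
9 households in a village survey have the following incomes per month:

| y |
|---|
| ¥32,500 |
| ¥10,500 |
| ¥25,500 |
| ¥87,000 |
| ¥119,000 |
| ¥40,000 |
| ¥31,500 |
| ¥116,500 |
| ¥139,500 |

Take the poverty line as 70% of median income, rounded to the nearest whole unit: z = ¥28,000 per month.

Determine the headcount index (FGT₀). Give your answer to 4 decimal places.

0.2222

2 of the 9 households have income below ¥28,000.
H = 2/9 = 0.2222.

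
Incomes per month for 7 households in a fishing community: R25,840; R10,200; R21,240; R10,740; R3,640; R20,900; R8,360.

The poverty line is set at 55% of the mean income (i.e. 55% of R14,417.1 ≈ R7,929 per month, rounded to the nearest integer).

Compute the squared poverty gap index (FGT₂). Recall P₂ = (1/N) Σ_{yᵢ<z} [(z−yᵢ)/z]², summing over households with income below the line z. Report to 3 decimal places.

Poor units: R3,640 (q = 1 of N = 7).
Gap ratios (z−y)/z: (7929−3640)/7929 = 0.5409.
Squared: 0.2926.
Sum = 0.292601; P₂ = 0.292601 / 7 = 0.042.

0.042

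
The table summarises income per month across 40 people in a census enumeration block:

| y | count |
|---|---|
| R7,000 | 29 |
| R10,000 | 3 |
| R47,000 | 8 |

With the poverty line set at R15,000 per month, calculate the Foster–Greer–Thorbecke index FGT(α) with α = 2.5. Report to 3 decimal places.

0.155

Incomes under z: 29×R7,000, 3×R10,000 (q = 32 of N = 40).
Gap ratios (z−y)/z: (15000−7000)/15000 = 0.5333 (×29); (15000−10000)/15000 = 0.3333 (×3).
Raised to α = 2.5: 0.20773 (×29); 0.06415 (×3).
Sum = 6.216587; FGT(2.5) = 6.216587 / 40 = 0.155.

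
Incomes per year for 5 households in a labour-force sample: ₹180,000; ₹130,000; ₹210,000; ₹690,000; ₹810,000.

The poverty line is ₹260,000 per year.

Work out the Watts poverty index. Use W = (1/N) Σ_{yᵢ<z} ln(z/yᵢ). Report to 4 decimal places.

0.2549

Poor units: ₹130,000, ₹180,000, ₹210,000 (q = 3 of N = 5).
Log gaps: ln(260000/130000) = 0.6931; ln(260000/180000) = 0.3677; ln(260000/210000) = 0.2136.
W = 1.274446 / 5 = 0.2549.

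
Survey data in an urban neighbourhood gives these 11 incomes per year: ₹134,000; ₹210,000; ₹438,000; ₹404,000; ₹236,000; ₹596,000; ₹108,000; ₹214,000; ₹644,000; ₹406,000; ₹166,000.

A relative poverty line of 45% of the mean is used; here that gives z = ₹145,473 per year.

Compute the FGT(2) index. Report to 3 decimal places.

0.007

Poor units: ₹108,000, ₹134,000 (q = 2 of N = 11).
Normalized shortfalls: (145473−108000)/145473 = 0.2576; (145473−134000)/145473 = 0.0789.
Squared: 0.0664; 0.0062.
Sum = 0.072575; P₂ = 0.072575 / 11 = 0.007.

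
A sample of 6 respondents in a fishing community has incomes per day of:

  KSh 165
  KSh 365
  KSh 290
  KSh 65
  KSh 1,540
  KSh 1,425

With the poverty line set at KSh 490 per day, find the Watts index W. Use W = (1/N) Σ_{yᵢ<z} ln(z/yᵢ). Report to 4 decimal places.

0.6546

Below z: KSh 65, KSh 165, KSh 290, KSh 365 (q = 4 of N = 6).
ln(z/y) terms: ln(490/65) = 2.0200; ln(490/165) = 1.0885; ln(490/290) = 0.5245; ln(490/365) = 0.2945.
W = 3.927511 / 6 = 0.6546.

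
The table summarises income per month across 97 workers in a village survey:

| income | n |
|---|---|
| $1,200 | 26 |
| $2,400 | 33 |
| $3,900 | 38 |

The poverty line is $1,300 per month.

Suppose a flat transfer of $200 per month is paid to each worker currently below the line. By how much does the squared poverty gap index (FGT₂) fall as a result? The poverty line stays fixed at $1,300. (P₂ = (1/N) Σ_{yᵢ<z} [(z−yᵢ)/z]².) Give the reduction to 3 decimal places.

Before: below the line — 26×$1,200; squared poverty gap index (FGT₂) = 0.00159.
After the $200 transfer: below the line — none; squared poverty gap index (FGT₂) = 0.00000.
Reduction = 0.00159 − 0.00000 = 0.002.

0.002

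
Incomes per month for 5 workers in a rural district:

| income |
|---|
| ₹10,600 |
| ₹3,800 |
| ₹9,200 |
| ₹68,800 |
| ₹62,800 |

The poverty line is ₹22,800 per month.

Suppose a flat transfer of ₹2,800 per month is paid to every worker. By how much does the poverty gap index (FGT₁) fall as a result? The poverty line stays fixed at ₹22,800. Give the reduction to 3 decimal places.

Before: below the line — ₹3,800, ₹9,200, ₹10,600; poverty gap index (FGT₁) = 0.39298.
After the ₹2,800 transfer: below the line — ₹6,600, ₹12,000, ₹13,400; poverty gap index (FGT₁) = 0.31930.
Reduction = 0.39298 − 0.31930 = 0.074.

0.074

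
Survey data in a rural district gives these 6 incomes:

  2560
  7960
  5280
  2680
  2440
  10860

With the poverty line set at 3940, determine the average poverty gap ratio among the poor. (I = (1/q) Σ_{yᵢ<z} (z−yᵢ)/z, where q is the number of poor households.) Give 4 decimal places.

0.3503

Below z: 2440, 2560, 2680 (q = 3 of N = 6).
Relative gaps: 0.3807, 0.3503, 0.3198; sum = 1.050761.
The income-gap ratio divides by q (the poor only): 1.050761 / 3 = 0.3503.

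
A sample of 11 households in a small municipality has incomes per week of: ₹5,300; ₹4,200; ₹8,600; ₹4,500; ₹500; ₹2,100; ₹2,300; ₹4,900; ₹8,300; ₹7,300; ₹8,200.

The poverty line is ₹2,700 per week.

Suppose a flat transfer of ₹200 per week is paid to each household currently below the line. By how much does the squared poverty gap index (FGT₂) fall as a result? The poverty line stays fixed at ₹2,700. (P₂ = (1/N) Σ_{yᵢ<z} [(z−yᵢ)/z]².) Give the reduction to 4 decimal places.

Before: below the line — ₹500, ₹2,100, ₹2,300; squared poverty gap index (FGT₂) = 0.066841.
After the ₹200 transfer: below the line — ₹700, ₹2,300, ₹2,500; squared poverty gap index (FGT₂) = 0.052376.
Reduction = 0.066841 − 0.052376 = 0.0145.

0.0145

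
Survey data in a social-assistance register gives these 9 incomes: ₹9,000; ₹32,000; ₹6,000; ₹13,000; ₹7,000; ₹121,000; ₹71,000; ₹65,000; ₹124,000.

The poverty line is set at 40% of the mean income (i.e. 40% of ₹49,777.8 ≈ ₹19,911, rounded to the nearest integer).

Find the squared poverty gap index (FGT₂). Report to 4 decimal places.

Below z: ₹6,000, ₹7,000, ₹9,000, ₹13,000 (q = 4 of N = 9).
Normalized shortfalls: (19911−6000)/19911 = 0.6987; (19911−7000)/19911 = 0.6484; (19911−9000)/19911 = 0.5480; (19911−13000)/19911 = 0.3471.
Squared: 0.4881; 0.4205; 0.3003; 0.1205.
Sum = 1.329359; P₂ = 1.329359 / 9 = 0.1477.

0.1477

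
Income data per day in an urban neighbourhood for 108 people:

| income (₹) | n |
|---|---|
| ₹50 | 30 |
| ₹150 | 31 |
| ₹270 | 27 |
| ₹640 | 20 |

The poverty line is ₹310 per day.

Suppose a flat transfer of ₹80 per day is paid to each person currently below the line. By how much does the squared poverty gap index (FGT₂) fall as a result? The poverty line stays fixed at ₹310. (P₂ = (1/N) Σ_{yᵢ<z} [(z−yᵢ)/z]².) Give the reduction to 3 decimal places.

Before: below the line — 30×₹50, 31×₹150, 27×₹270; squared poverty gap index (FGT₂) = 0.27602.
After the ₹80 transfer: below the line — 30×₹130, 31×₹230; squared poverty gap index (FGT₂) = 0.11277.
Reduction = 0.27602 − 0.11277 = 0.163.

0.163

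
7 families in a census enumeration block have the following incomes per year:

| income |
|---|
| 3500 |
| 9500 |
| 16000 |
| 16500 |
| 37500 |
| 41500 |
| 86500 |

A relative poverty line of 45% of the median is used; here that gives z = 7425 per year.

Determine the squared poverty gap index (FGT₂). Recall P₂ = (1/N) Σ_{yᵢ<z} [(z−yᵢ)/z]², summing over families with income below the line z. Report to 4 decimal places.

0.0399

Below z: 3500 (q = 1 of N = 7).
Normalized shortfalls: (7425−3500)/7425 = 0.5286.
Squared: 0.2794.
Sum = 0.279439; P₂ = 0.279439 / 7 = 0.0399.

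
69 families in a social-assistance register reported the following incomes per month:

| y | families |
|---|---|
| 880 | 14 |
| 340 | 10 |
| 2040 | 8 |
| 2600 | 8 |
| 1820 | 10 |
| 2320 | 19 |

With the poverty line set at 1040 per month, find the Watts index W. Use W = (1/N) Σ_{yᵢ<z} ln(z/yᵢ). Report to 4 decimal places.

Poor units: 10×340, 14×880 (q = 24 of N = 69).
ln(z/y) terms: ln(1040/340) = 1.1180 (×10); ln(1040/880) = 0.1671 (×14).
W = 13.519061 / 69 = 0.1959.

0.1959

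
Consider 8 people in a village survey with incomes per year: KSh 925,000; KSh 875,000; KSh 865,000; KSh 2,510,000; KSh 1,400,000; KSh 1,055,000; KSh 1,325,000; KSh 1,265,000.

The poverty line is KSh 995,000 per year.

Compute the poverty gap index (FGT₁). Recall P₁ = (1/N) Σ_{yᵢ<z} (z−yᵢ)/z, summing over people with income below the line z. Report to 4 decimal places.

Below z: KSh 865,000, KSh 875,000, KSh 925,000 (q = 3 of N = 8).
Gap ratios (z−y)/z: (995000−865000)/995000 = 0.1307; (995000−875000)/995000 = 0.1206; (995000−925000)/995000 = 0.0704.
Sum of shortfalls = 0.321608; P₁ averages over all N: 0.321608 / 8 = 0.0402.

0.0402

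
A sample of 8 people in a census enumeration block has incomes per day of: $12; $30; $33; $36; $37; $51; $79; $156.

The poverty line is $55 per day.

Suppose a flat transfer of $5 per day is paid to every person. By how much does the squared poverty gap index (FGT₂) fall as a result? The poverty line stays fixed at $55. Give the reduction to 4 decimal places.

Before: below the line — $12, $30, $33, $36, $37, $51; squared poverty gap index (FGT₂) = 0.151198.
After the $5 transfer: below the line — $17, $35, $38, $41, $42; squared poverty gap index (FGT₂) = 0.103223.
Reduction = 0.151198 − 0.103223 = 0.0480.

0.0480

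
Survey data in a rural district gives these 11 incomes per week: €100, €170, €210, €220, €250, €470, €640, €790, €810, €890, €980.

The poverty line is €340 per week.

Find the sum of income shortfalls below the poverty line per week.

€750

Poor units: €100, €170, €210, €220, €250 (q = 5 of N = 11).
Individual gaps: 340−100 = 240; 340−170 = 170; 340−210 = 130; 340−220 = 120; 340−250 = 90.
Aggregate gap = €750.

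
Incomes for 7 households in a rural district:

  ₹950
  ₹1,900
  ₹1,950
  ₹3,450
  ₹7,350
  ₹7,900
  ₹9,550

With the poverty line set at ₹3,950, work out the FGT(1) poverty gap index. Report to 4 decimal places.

Poor units: ₹950, ₹1,900, ₹1,950, ₹3,450 (q = 4 of N = 7).
Relative gaps: (3950−950)/3950 = 0.7595; (3950−1900)/3950 = 0.5190; (3950−1950)/3950 = 0.5063; (3950−3450)/3950 = 0.1266.
Sum of shortfalls = 1.911392; P₁ averages over all N: 1.911392 / 7 = 0.2731.

0.2731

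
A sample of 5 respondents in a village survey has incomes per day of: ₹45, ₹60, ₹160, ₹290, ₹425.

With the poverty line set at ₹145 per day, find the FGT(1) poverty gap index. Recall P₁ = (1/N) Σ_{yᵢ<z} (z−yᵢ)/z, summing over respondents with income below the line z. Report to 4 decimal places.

Incomes under z: ₹45, ₹60 (q = 2 of N = 5).
Relative gaps: (145−45)/145 = 0.6897; (145−60)/145 = 0.5862.
Σ = 1.275862. Dividing by the full population N = 5 gives P₁ = 0.2552.

0.2552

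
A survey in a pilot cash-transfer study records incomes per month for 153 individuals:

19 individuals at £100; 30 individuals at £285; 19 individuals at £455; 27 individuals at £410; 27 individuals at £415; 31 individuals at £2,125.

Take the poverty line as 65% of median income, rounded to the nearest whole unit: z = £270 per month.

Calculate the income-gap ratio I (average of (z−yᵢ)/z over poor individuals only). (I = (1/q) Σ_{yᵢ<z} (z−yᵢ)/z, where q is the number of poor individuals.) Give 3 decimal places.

Below z: 19×£100 (q = 19 of N = 153).
Relative gaps: 0.6296 (×19); sum = 11.962963.
I averages over the q = 19 poor units only: 11.962963 / 19 = 0.630.

0.630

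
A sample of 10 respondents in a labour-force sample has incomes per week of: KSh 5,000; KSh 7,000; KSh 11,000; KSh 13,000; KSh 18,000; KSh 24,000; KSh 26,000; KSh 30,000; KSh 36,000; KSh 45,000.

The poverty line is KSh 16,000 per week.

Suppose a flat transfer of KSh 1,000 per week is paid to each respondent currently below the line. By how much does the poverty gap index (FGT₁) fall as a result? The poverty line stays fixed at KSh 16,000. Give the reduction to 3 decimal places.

Before: below the line — KSh 5,000, KSh 7,000, KSh 11,000, KSh 13,000; poverty gap index (FGT₁) = 0.17500.
After the KSh 1,000 transfer: below the line — KSh 6,000, KSh 8,000, KSh 12,000, KSh 14,000; poverty gap index (FGT₁) = 0.15000.
Reduction = 0.17500 − 0.15000 = 0.025.

0.025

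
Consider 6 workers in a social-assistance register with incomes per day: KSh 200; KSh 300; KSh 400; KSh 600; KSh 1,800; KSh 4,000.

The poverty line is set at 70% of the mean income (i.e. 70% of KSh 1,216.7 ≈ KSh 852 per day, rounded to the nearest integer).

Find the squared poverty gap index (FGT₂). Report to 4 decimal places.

0.2291

Incomes under z: KSh 200, KSh 300, KSh 400, KSh 600 (q = 4 of N = 6).
Normalized shortfalls: (852−200)/852 = 0.7653; (852−300)/852 = 0.6479; (852−400)/852 = 0.5305; (852−600)/852 = 0.2958.
Squared: 0.5856; 0.4198; 0.2814; 0.0875.
Sum = 1.374308; P₂ = 1.374308 / 6 = 0.2291.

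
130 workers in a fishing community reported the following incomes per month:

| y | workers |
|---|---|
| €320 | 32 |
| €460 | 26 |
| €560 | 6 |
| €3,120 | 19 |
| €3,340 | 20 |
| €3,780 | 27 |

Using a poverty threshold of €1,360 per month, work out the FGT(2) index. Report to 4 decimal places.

Incomes under z: 32×€320, 26×€460, 6×€560 (q = 64 of N = 130).
Relative gaps: (1360−320)/1360 = 0.7647 (×32); (1360−460)/1360 = 0.6618 (×26); (1360−560)/1360 = 0.5882 (×6).
Squared: 0.5848 (×32); 0.4379 (×26); 0.3460 (×6).
Sum = 32.175173; P₂ = 32.175173 / 130 = 0.2475.

0.2475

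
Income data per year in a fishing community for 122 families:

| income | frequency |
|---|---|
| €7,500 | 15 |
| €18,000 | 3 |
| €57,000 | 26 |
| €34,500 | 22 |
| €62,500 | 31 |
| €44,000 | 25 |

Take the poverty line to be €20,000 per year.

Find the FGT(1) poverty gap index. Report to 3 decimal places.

0.079

Below the line: 15×€7,500, 3×€18,000 (q = 18 of N = 122).
Relative gaps: (20000−7500)/20000 = 0.6250 (×15); (20000−18000)/20000 = 0.1000 (×3).
Sum of shortfalls = 9.675000; P₁ averages over all N: 9.675000 / 122 = 0.079.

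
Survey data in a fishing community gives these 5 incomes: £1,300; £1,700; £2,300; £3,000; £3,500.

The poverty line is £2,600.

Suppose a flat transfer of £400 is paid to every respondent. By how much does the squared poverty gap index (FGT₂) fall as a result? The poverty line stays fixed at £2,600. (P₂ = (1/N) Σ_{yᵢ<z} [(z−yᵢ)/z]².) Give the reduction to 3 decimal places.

0.045

Before: below the line — £1,300, £1,700, £2,300; squared poverty gap index (FGT₂) = 0.07663.
After the £400 transfer: below the line — £1,700, £2,100; squared poverty gap index (FGT₂) = 0.03136.
Reduction = 0.07663 − 0.03136 = 0.045.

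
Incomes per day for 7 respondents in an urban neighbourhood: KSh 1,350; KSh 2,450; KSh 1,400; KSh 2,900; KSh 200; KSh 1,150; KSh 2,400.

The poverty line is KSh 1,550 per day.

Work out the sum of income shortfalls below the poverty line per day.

Incomes under z: KSh 200, KSh 1,150, KSh 1,350, KSh 1,400 (q = 4 of N = 7).
Individual gaps: 1550−200 = 1350; 1550−1150 = 400; 1550−1350 = 200; 1550−1400 = 150.
Aggregate gap = KSh 2,100.

KSh 2,100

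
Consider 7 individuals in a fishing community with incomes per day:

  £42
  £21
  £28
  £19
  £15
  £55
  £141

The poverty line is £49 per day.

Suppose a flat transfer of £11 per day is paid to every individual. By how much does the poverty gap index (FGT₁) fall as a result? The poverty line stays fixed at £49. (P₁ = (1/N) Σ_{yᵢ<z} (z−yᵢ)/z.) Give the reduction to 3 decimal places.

0.149

Before: below the line — £15, £19, £21, £28, £42; poverty gap index (FGT₁) = 0.34985.
After the £11 transfer: below the line — £26, £30, £32, £39; poverty gap index (FGT₁) = 0.20117.
Reduction = 0.34985 − 0.20117 = 0.149.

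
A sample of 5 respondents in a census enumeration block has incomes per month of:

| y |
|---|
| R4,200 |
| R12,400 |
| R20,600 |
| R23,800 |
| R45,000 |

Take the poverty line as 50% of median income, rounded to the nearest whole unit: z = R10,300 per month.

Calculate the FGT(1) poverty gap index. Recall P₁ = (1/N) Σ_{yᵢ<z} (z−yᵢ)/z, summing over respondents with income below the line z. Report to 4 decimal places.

0.1184

Below z: R4,200 (q = 1 of N = 5).
Gap ratios (z−y)/z: (10300−4200)/10300 = 0.5922.
Σ = 0.592233. Dividing by the full population N = 5 gives P₁ = 0.1184.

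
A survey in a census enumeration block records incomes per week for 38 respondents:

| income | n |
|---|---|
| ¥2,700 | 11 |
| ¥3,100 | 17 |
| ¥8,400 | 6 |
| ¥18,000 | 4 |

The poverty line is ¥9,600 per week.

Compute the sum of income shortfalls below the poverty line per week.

¥193,600

Below the line: 11×¥2,700, 17×¥3,100, 6×¥8,400 (q = 34 of N = 38).
Individual gaps: 11×(9600−2700) = 75900; 17×(9600−3100) = 110500; 6×(9600−8400) = 7200.
Aggregate gap = ¥193,600.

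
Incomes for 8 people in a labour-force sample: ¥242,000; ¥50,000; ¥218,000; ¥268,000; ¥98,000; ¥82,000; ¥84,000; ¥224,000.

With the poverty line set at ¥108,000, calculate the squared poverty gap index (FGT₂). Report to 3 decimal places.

Incomes under z: ¥50,000, ¥82,000, ¥84,000, ¥98,000 (q = 4 of N = 8).
Normalized shortfalls: (108000−50000)/108000 = 0.5370; (108000−82000)/108000 = 0.2407; (108000−84000)/108000 = 0.2222; (108000−98000)/108000 = 0.0926.
Squared: 0.2884; 0.0580; 0.0494; 0.0086.
Sum = 0.404321; P₂ = 0.404321 / 8 = 0.051.

0.051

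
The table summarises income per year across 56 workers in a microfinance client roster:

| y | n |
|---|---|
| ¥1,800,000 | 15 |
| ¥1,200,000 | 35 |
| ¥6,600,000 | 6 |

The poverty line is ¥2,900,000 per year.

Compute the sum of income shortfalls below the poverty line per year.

Below the line: 35×¥1,200,000, 15×¥1,800,000 (q = 50 of N = 56).
Individual gaps: 35×(2900000−1200000) = 59500000; 15×(2900000−1800000) = 16500000.
Aggregate gap = ¥76,000,000.

¥76,000,000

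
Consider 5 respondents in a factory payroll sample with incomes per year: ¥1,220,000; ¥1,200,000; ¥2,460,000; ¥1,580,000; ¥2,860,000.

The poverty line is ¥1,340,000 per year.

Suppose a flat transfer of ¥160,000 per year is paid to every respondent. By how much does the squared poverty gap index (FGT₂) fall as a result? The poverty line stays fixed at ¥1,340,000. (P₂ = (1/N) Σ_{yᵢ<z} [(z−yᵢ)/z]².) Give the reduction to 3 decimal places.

0.004

Before: below the line — ¥1,200,000, ¥1,220,000; squared poverty gap index (FGT₂) = 0.00379.
After the ¥160,000 transfer: below the line — none; squared poverty gap index (FGT₂) = 0.00000.
Reduction = 0.00379 − 0.00000 = 0.004.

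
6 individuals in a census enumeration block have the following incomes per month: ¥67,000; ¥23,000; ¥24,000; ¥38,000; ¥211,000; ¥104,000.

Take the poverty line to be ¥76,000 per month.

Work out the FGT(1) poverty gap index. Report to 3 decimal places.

Incomes under z: ¥23,000, ¥24,000, ¥38,000, ¥67,000 (q = 4 of N = 6).
Shortfall ratios: (76000−23000)/76000 = 0.6974; (76000−24000)/76000 = 0.6842; (76000−38000)/76000 = 0.5000; (76000−67000)/76000 = 0.1184.
Sum of shortfalls = 2.000000; P₁ averages over all N: 2.000000 / 6 = 0.333.

0.333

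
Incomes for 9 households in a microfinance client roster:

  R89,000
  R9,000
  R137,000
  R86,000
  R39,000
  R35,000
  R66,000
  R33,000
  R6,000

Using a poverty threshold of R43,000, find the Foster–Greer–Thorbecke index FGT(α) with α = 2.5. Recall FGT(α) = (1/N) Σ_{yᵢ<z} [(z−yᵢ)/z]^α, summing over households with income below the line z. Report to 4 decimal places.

0.1429

Below the line: R6,000, R9,000, R33,000, R35,000, R39,000 (q = 5 of N = 9).
Normalized shortfalls: (43000−6000)/43000 = 0.8605; (43000−9000)/43000 = 0.7907; (43000−33000)/43000 = 0.2326; (43000−35000)/43000 = 0.1860; (43000−39000)/43000 = 0.0930.
Raised to α = 2.5: 0.68680; 0.55594; 0.02608; 0.01493; 0.00264.
Sum = 1.286393; FGT(2.5) = 1.286393 / 9 = 0.1429.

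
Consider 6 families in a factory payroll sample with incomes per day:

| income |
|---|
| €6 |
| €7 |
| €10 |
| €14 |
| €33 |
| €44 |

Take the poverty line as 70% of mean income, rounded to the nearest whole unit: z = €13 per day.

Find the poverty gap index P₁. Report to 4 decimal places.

Below the line: €6, €7, €10 (q = 3 of N = 6).
Normalized shortfalls: (13−6)/13 = 0.5385; (13−7)/13 = 0.4615; (13−10)/13 = 0.2308.
Σ = 1.230769. Dividing by the full population N = 6 gives P₁ = 0.2051.

0.2051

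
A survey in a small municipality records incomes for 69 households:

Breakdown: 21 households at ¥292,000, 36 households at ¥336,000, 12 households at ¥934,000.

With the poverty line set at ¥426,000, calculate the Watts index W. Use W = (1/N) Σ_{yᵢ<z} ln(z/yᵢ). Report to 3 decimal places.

0.239

Poor units: 21×¥292,000, 36×¥336,000 (q = 57 of N = 69).
Log gaps: ln(426000/292000) = 0.3777 (×21); ln(426000/336000) = 0.2373 (×36).
W = 16.475211 / 69 = 0.239.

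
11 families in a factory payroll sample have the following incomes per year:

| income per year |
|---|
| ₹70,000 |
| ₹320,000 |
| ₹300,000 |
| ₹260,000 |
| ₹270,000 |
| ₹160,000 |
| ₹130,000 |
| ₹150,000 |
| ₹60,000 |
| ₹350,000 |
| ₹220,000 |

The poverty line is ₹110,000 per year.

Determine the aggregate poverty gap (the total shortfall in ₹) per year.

₹90,000

Poor units: ₹60,000, ₹70,000 (q = 2 of N = 11).
Individual gaps: 110000−60000 = 50000; 110000−70000 = 40000.
Aggregate gap = ₹90,000.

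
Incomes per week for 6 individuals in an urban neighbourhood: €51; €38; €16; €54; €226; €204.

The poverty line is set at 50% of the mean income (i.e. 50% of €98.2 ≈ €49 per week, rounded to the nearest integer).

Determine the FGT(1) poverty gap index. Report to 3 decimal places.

0.150

Poor units: €16, €38 (q = 2 of N = 6).
Gap ratios (z−y)/z: (49−16)/49 = 0.6735; (49−38)/49 = 0.2245.
Σ = 0.897959. Dividing by the full population N = 6 gives P₁ = 0.150.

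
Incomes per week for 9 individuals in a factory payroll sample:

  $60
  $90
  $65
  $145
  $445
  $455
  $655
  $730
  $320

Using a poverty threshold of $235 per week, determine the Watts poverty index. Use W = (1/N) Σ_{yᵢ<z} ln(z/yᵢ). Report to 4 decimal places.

Below z: $60, $65, $90, $145 (q = 4 of N = 9).
ln(z/y) terms: ln(235/60) = 1.3652; ln(235/65) = 1.2852; ln(235/90) = 0.9598; ln(235/145) = 0.4829.
W = 4.093067 / 9 = 0.4548.

0.4548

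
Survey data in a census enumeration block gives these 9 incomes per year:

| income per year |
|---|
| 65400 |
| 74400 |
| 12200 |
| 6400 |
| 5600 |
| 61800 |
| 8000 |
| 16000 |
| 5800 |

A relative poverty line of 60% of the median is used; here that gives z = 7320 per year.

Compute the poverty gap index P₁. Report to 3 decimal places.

0.063

Poor units: 5600, 5800, 6400 (q = 3 of N = 9).
Shortfall ratios: (7320−5600)/7320 = 0.2350; (7320−5800)/7320 = 0.2077; (7320−6400)/7320 = 0.1257.
Σ = 0.568306. Dividing by the full population N = 9 gives P₁ = 0.063.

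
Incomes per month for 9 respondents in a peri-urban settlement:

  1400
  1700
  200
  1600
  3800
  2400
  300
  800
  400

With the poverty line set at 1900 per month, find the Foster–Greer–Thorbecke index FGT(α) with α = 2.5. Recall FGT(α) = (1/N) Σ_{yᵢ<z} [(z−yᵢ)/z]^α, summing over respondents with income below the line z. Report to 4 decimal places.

Below the line: 200, 300, 400, 800, 1400, 1600, 1700 (q = 7 of N = 9).
Normalized shortfalls: (1900−200)/1900 = 0.8947; (1900−300)/1900 = 0.8421; (1900−400)/1900 = 0.7895; (1900−800)/1900 = 0.5789; (1900−1400)/1900 = 0.2632; (1900−1600)/1900 = 0.1579; (1900−1700)/1900 = 0.1053.
Raised to α = 2.5: 0.75725; 0.65075; 0.55379; 0.25503; 0.03553; 0.00991; 0.00359.
Sum = 2.265850; FGT(2.5) = 2.265850 / 9 = 0.2518.

0.2518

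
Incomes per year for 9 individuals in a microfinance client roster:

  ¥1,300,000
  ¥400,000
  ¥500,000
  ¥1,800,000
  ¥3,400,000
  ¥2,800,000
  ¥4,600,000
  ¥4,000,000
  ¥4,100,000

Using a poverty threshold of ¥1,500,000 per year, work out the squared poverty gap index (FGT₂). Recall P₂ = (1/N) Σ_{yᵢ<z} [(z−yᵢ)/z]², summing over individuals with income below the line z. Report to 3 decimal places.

0.111

Incomes under z: ¥400,000, ¥500,000, ¥1,300,000 (q = 3 of N = 9).
Normalized shortfalls: (1500000−400000)/1500000 = 0.7333; (1500000−500000)/1500000 = 0.6667; (1500000−1300000)/1500000 = 0.1333.
Squared: 0.5378; 0.4444; 0.0178.
Sum = 1.000000; P₂ = 1.000000 / 9 = 0.111.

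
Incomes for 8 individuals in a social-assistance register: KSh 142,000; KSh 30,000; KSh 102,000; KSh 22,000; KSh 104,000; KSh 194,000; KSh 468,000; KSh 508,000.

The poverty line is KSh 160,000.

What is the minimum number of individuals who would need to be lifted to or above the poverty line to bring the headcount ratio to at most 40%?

Currently q = 5 of N = 8 are below the line (H = 0.625).
A headcount ratio of at most 40% allows at most ⌊0.40 × 8⌋ = 3 poor individuals.
So at least 5 − 3 = 2 must be lifted.

2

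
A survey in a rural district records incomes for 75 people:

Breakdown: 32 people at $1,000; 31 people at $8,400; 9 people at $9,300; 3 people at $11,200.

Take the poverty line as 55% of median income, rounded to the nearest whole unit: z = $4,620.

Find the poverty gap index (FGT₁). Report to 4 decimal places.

0.3343

Below the line: 32×$1,000 (q = 32 of N = 75).
Shortfall ratios: (4620−1000)/4620 = 0.7835 (×32).
Σ = 25.073593. Dividing by the full population N = 75 gives P₁ = 0.3343.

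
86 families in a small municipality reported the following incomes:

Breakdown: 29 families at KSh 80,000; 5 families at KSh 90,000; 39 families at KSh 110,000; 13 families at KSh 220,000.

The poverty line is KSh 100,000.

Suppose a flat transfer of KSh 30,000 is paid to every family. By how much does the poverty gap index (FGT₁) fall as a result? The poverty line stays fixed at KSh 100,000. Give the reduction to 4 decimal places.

Before: below the line — 29×KSh 80,000, 5×KSh 90,000; poverty gap index (FGT₁) = 0.073256.
After the KSh 30,000 transfer: below the line — none; poverty gap index (FGT₁) = 0.000000.
Reduction = 0.073256 − 0.000000 = 0.0733.

0.0733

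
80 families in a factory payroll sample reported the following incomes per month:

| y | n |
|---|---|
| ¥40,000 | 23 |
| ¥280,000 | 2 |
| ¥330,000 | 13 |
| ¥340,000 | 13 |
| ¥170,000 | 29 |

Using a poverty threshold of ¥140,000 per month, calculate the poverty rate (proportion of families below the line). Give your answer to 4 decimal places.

0.2875

23 of the 80 families have income below ¥140,000.
H = 23/80 = 0.2875.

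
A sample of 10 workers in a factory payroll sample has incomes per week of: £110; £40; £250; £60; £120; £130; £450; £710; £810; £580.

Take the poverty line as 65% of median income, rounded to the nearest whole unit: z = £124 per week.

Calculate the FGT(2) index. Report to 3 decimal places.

0.074

Incomes under z: £40, £60, £110, £120 (q = 4 of N = 10).
Normalized shortfalls: (124−40)/124 = 0.6774; (124−60)/124 = 0.5161; (124−110)/124 = 0.1129; (124−120)/124 = 0.0323.
Squared: 0.4589; 0.2664; 0.0127; 0.0010.
Sum = 0.739074; P₂ = 0.739074 / 10 = 0.074.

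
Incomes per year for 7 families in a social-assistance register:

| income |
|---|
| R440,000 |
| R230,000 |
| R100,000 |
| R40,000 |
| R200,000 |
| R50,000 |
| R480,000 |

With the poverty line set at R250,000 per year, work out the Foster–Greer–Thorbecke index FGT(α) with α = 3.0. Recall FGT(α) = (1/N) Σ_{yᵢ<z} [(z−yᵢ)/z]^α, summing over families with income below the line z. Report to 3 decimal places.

Below z: R40,000, R50,000, R100,000, R200,000, R230,000 (q = 5 of N = 7).
Normalized shortfalls: (250000−40000)/250000 = 0.8400; (250000−50000)/250000 = 0.8000; (250000−100000)/250000 = 0.6000; (250000−200000)/250000 = 0.2000; (250000−230000)/250000 = 0.0800.
Raised to α = 3.0: 0.59270; 0.51200; 0.21600; 0.00800; 0.00051.
Sum = 1.329216; FGT(3.0) = 1.329216 / 7 = 0.190.

0.190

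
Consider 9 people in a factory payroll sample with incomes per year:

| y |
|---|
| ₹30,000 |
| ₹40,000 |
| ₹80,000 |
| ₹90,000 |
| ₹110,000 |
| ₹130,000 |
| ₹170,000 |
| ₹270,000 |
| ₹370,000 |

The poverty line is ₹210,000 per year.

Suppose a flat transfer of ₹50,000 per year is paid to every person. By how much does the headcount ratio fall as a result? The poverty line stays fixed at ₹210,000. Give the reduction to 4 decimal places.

0.1111

Before: below the line — ₹30,000, ₹40,000, ₹80,000, ₹90,000, ₹110,000, ₹130,000, ₹170,000; headcount ratio = 0.777778.
After the ₹50,000 transfer: below the line — ₹80,000, ₹90,000, ₹130,000, ₹140,000, ₹160,000, ₹180,000; headcount ratio = 0.666667.
Reduction = 0.777778 − 0.666667 = 0.1111.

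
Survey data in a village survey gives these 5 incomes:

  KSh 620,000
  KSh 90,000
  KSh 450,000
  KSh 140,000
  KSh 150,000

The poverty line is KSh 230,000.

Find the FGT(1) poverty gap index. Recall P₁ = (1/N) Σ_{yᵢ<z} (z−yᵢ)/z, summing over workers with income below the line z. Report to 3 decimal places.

0.270

Below the line: KSh 90,000, KSh 140,000, KSh 150,000 (q = 3 of N = 5).
Normalized shortfalls: (230000−90000)/230000 = 0.6087; (230000−140000)/230000 = 0.3913; (230000−150000)/230000 = 0.3478.
Σ = 1.347826. Dividing by the full population N = 5 gives P₁ = 0.270.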